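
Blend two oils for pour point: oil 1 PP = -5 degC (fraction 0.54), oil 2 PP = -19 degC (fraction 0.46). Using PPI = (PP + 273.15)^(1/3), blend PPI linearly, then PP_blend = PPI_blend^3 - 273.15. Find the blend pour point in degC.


PPI_1 = (-5 + 273.15)^(1/3) = 6.448508
PPI_2 = (-19 + 273.15)^(1/3) = 6.334272
PPI_blend = 0.54 * 6.448508 + 0.46 * 6.334272 = 6.395959
PP_blend = 6.395959^3 - 273.15 = 261.6478 - 273.15 = -11.5

-11.5 degC


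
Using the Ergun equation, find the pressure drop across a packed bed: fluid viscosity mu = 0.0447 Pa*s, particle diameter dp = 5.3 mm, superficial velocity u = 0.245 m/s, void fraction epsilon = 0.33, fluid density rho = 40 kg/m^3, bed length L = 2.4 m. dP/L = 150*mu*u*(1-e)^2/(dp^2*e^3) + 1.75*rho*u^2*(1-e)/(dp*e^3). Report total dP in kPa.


dp = 5.3 mm = 0.0053 m
Viscous term = 150*0.0447*0.245*(1-0.33)^2 / (0.0053^2*0.33^3) = 730501
Inertial term = 1.75*40*0.245^2*(1-0.33) / (0.0053*0.33^3) = 14780.4
dP/L = 730501 + 14780.4 = 745281 Pa/m
dP = 745281 * 2.4 / 1000 = 1789 kPa

1789 kPa


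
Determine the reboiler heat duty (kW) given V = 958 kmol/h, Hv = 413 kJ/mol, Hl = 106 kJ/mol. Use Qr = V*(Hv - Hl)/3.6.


Qr = 958 * (413 - 106) / 3.6 = 958 * 307 / 3.6 = 81700

81700 kW


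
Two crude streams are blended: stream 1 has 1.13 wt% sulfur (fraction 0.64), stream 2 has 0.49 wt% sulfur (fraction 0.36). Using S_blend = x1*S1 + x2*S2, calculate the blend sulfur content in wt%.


Linear sulfur blending: S_blend = x1*S1 + x2*S2
Contribution 1: 0.64 * 1.13 = 0.7232 wt%
Contribution 2: 0.36 * 0.49 = 0.1764 wt%
S_blend = 0.7232 + 0.1764 = 0.8996

0.8996 wt%


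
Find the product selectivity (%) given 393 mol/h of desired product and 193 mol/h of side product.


Selectivity = desired / (desired + undesired) * 100
Total products = 393 + 193 = 586 mol/h
S = 393 / 586 * 100
= 0.6706 * 100
= 67.06 %

67.06 %


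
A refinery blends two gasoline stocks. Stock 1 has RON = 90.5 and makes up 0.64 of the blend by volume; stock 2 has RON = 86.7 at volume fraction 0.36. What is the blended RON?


Linear blending: RON_blend = sum(vi * RONi)
Contribution 1: 0.64 * 90.5 = 57.92
Contribution 2: 0.36 * 86.7 = 31.212
RON_blend = 57.92 + 31.212 = 89.132

89.132


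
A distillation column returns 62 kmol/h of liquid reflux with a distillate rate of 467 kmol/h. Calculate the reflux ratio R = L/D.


Reflux ratio definition: R = L / D (liquid returned / distillate withdrawn)
L = 62 kmol/h, D = 467 kmol/h
R = 62 / 467 = 0.1328

0.1328


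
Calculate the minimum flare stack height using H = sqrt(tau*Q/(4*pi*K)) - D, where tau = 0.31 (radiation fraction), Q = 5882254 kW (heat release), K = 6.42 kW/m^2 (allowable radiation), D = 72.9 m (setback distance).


tau*Q/(4*pi*K) = 0.31 * 5882254 / (4 * pi * 6.42) = 22602.7
sqrt(22602.7) = 150.342
H = 150.342 - 72.9 = 77.44

77.44 m


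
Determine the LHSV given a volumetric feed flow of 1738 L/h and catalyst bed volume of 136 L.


LHSV = volumetric feed rate / catalyst volume
= 1738 L/h / 136 L
= 12.78 h^-1

12.78 h^-1


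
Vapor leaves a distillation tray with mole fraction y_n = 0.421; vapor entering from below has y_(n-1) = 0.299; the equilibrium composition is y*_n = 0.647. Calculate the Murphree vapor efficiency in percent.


Murphree vapor efficiency: EMV = (y_n - y_(n-1)) / (y*_n - y_(n-1)) * 100
EMV = (0.421 - 0.299) / (0.647 - 0.299) * 100 = 0.122 / 0.348 * 100 = 35.06

35.06 %


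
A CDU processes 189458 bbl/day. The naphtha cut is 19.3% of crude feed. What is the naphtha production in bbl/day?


Crude throughput = 189458 bbl/day
Fraction yield = 19.3%
yield = throughput * fraction / 100
yield = 189458 * 19.3 / 100 = 36565.394

36565.394 bbl/day


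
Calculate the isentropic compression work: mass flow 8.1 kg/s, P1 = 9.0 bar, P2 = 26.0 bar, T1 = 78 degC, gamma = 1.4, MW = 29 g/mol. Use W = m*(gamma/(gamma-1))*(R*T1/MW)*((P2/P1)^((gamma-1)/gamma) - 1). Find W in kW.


Isentropic work: W = m*(gamma/(gamma-1))*(R*T1/MW)*((P2/P1)^((gamma-1)/gamma) - 1)
T1 = 78 + 273.15 = 351.15 K
Pressure ratio = 26.0 / 9.0 = 2.88889
Exponent = (1.4 - 1)/1.4 = 0.285714
(P2/P1)^exp - 1 = 2.88889^0.285714 - 1 = 0.354058
W = 8.1 * 1.4 / 0.4 * 8.314 * 351.15 / 29 * 0.354058 = 1010

1010 kW


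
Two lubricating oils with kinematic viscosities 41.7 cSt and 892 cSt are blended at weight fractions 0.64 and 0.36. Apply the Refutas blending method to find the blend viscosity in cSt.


Refutas method: VBN_i = 14.534*ln(ln(visc_i + 0.8)) + 10.975, blended linearly by mass fraction; since VBN is linear in VBI_i = ln(ln(visc_i + 0.8)) and the fractions sum to 1, blend VBI directly: visc = exp(exp(VBI_blend)) - 0.8
VBI_1 = ln(ln(41.7 + 0.8)) = 1.32162
VBI_2 = ln(ln(892 + 0.8)) = 1.91609
VBI_blend = 0.64 * 1.32162 + 0.36 * 1.91609 = 1.53563
visc_blend = exp(exp(1.53563)) - 0.8 = 103.2

103.2 cSt


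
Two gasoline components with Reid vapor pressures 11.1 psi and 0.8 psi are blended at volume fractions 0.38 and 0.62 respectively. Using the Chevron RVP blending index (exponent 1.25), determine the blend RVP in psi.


Chevron index: RVP_blend = (sum xi*RVPi^1.25)^(1/1.25)
RVP^1.25 terms: 0.38 * 11.1^1.25 + 0.62 * 0.8^1.25 = 8.16814
RVP_blend = 8.16814^(1/1.25) = 5.367

5.367 psi


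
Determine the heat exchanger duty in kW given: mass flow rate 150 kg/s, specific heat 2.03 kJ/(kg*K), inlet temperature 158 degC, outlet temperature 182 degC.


Q = m_dot * cp * delta_T
delta_T = 182 - 158 = 24 K
Q = 150 * 2.03 * 24
= 304.5 * 24
= 7308 kW

7308 kW


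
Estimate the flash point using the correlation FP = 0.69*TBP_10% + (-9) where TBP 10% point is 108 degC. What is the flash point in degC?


FP = 0.69 * 108 + (-9) = 65.52

65.52 degC


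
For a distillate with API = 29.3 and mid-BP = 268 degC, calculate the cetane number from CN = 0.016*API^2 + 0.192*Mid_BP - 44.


CN = 0.016 * 29.3^2 + 0.192 * 268 - 44
CN = 13.73584 + 51.456 - 44 = 21.19184

21.19184


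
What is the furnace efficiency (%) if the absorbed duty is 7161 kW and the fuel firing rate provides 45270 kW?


Furnace efficiency = Q_absorbed / Q_fuel * 100
= 7161 / 45270 * 100 = 15.82

15.82 %


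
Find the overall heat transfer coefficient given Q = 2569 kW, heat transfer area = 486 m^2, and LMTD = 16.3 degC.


From Q = U*A*LMTD, U = Q / (A * LMTD)
U = 2569 / (486 * 16.3) = 2569 / 7921.8 = 0.3243

0.3243 kW/(m^2*K)


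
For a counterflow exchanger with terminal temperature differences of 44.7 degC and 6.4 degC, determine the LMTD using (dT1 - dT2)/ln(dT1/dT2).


LMTD = (dT1 - dT2) / ln(dT1/dT2)
= (44.7 - 6.4) / ln(44.7 / 6.4) = 38.3 / 1.94368 = 19.70

19.70 degC


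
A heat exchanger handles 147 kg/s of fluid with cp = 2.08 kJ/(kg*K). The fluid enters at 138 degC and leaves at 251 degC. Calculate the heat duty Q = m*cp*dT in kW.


Q = m_dot * cp * delta_T
delta_T = 251 - 138 = 113 K
Q = 147 * 2.08 * 113
= 305.76 * 113
= 34550.88 kW

34550.88 kW


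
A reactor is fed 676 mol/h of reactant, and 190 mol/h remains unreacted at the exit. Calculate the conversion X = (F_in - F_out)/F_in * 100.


X = (F_in - F_out) / F_in * 100
Moles reacted = 676 - 190 = 486
X = 486 / 676 * 100
= 0.7189 * 100
= 71.89 %

71.89 %


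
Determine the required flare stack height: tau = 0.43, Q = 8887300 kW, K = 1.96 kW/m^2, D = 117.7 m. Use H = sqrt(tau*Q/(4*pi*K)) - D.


tau*Q/(4*pi*K) = 0.43 * 8887300 / (4 * pi * 1.96) = 155157
sqrt(155157) = 393.9
H = 393.9 - 117.7 = 276.2

276.2 m


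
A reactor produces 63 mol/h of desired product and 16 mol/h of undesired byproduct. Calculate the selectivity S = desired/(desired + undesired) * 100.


Selectivity = desired / (desired + undesired) * 100
Total products = 63 + 16 = 79 mol/h
S = 63 / 79 * 100
= 0.7975 * 100
= 79.75 %

79.75 %


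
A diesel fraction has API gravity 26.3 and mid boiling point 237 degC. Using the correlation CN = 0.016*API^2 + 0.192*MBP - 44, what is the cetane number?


CN = 0.016 * 26.3^2 + 0.192 * 237 - 44
CN = 11.06704 + 45.504 - 44 = 12.57104

12.57104


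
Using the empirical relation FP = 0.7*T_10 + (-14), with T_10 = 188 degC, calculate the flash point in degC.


FP = 0.7 * 188 + (-14) = 117.6

117.6 degC


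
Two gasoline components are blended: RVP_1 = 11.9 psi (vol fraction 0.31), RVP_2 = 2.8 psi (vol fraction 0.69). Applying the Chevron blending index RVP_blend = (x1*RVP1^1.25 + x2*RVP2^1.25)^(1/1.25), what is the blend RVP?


Chevron index: RVP_blend = (sum xi*RVPi^1.25)^(1/1.25)
RVP^1.25 terms: 0.31 * 11.9^1.25 + 0.69 * 2.8^1.25 = 9.35083
RVP_blend = 9.35083^(1/1.25) = 5.980

5.980 psi


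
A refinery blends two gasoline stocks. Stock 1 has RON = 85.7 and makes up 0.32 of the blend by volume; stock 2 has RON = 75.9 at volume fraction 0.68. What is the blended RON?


Linear blending: RON_blend = sum(vi * RONi)
Contribution 1: 0.32 * 85.7 = 27.424
Contribution 2: 0.68 * 75.9 = 51.612
RON_blend = 27.424 + 51.612 = 79.036

79.036


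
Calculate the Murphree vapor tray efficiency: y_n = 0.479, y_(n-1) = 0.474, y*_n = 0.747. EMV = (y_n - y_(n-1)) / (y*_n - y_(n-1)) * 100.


Murphree vapor efficiency: EMV = (y_n - y_(n-1)) / (y*_n - y_(n-1)) * 100
EMV = (0.479 - 0.474) / (0.747 - 0.474) * 100 = 0.005 / 0.273 * 100 = 1.832

1.832 %


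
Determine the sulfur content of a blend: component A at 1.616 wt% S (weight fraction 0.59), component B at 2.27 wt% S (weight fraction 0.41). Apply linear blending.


Linear sulfur blending: S_blend = x1*S1 + x2*S2
Contribution 1: 0.59 * 1.616 = 0.95344 wt%
Contribution 2: 0.41 * 2.27 = 0.9307 wt%
S_blend = 0.95344 + 0.9307 = 1.88414

1.88414 wt%


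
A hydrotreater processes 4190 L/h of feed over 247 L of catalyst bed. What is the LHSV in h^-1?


LHSV = volumetric feed rate / catalyst volume
= 4190 L/h / 247 L
= 16.96 h^-1

16.96 h^-1


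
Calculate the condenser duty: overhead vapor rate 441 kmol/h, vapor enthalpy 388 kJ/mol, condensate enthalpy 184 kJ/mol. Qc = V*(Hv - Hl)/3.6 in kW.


Qc = 441 * (388 - 184) / 3.6 = 441 * 204 / 3.6 = 24990

24990 kW


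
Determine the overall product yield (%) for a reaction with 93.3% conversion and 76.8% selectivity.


Overall yield = conversion (%) * selectivity (%) / 100
Conversion = 93.3%, Selectivity = 76.8%
Y = 93.3 * 76.8 / 100
= 71.6544 %

71.6544 %


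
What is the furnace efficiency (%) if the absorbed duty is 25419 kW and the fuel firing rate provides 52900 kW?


Furnace efficiency = Q_absorbed / Q_fuel * 100
= 25419 / 52900 * 100 = 48.05

48.05 %


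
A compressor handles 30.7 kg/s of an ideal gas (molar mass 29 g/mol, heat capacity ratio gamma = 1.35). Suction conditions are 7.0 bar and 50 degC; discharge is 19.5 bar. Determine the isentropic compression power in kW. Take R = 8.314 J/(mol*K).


Isentropic work: W = m*(gamma/(gamma-1))*(R*T1/MW)*((P2/P1)^((gamma-1)/gamma) - 1)
T1 = 50 + 273.15 = 323.15 K
Pressure ratio = 19.5 / 7.0 = 2.78571
Exponent = (1.35 - 1)/1.35 = 0.259259
(P2/P1)^exp - 1 = 2.78571^0.259259 - 1 = 0.304228
W = 30.7 * 1.35 / 0.35 * 8.314 * 323.15 / 29 * 0.304228 = 3337

3337 kW


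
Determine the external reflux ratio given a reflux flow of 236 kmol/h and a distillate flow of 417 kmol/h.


Reflux ratio definition: R = L / D (liquid returned / distillate withdrawn)
L = 236 kmol/h, D = 417 kmol/h
R = 236 / 417 = 0.5659

0.5659


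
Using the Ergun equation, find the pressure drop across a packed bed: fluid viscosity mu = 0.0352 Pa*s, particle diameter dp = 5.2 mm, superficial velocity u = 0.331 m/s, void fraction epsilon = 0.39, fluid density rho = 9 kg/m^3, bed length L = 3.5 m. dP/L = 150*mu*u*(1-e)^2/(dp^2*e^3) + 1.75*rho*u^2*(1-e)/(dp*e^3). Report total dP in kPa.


dp = 5.2 mm = 0.0052 m
Viscous term = 150*0.0352*0.331*(1-0.39)^2 / (0.0052^2*0.39^3) = 405435
Inertial term = 1.75*9*0.331^2*(1-0.39) / (0.0052*0.39^3) = 3412.47
dP/L = 405435 + 3412.47 = 408847 Pa/m
dP = 408847 * 3.5 / 1000 = 1431 kPa

1431 kPa


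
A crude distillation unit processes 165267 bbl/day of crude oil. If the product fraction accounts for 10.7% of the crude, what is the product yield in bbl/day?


Crude throughput = 165267 bbl/day
Fraction yield = 10.7%
yield = throughput * fraction / 100
yield = 165267 * 10.7 / 100 = 17683.569

17683.569 bbl/day


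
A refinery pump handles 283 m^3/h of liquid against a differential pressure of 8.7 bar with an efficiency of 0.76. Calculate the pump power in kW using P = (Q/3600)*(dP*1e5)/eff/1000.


Q = 283 / 3600 = 0.0786111 m^3/s
P = 0.0786111 * (8.7 * 1e5) / 0.76 / 1000 = 89.99

89.99 kW


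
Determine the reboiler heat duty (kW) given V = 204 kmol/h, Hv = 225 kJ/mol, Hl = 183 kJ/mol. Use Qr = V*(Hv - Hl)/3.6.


Qr = 204 * (225 - 183) / 3.6 = 204 * 42 / 3.6 = 2380

2380 kW


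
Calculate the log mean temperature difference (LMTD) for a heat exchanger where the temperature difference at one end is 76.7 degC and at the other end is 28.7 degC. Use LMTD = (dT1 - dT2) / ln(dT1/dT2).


LMTD = (dT1 - dT2) / ln(dT1/dT2)
= (76.7 - 28.7) / ln(76.7 / 28.7) = 48 / 0.983005 = 48.83

48.83 degC


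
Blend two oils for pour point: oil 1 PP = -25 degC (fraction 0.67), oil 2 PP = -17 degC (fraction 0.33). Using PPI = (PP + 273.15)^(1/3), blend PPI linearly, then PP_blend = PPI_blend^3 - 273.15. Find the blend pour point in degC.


PPI_1 = (-25 + 273.15)^(1/3) = 6.284028
PPI_2 = (-17 + 273.15)^(1/3) = 6.350844
PPI_blend = 0.67 * 6.284028 + 0.33 * 6.350844 = 6.306077
PP_blend = 6.306077^3 - 273.15 = 250.7713 - 273.15 = -22.38

-22.38 degC


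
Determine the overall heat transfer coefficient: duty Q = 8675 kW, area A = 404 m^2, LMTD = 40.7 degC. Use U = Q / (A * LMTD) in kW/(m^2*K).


From Q = U*A*LMTD, U = Q / (A * LMTD)
U = 8675 / (404 * 40.7) = 8675 / 16442.8 = 0.5276

0.5276 kW/(m^2*K)


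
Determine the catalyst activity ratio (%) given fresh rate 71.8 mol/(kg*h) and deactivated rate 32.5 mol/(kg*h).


Activity (%) = (rate_used / rate_fresh) * 100
rate_used = 32.5, rate_fresh = 71.8
= (32.5 / 71.8) * 100
= 0.4526 * 100 = 45.26

45.26 %


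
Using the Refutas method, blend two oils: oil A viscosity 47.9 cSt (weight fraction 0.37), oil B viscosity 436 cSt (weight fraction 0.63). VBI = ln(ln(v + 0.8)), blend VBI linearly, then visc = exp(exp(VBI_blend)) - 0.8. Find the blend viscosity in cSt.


Refutas method: VBN_i = 14.534*ln(ln(visc_i + 0.8)) + 10.975, blended linearly by mass fraction; since VBN is linear in VBI_i = ln(ln(visc_i + 0.8)) and the fractions sum to 1, blend VBI directly: visc = exp(exp(VBI_blend)) - 0.8
VBI_1 = ln(ln(47.9 + 0.8)) = 1.3573
VBI_2 = ln(ln(436 + 0.8)) = 1.80492
VBI_blend = 0.37 * 1.3573 + 0.63 * 1.80492 = 1.6393
visc_blend = exp(exp(1.6393)) - 0.8 = 171.9

171.9 cSt


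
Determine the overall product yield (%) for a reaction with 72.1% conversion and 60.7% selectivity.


Overall yield = conversion (%) * selectivity (%) / 100
Conversion = 72.1%, Selectivity = 60.7%
Y = 72.1 * 60.7 / 100
= 43.7647 %

43.7647 %


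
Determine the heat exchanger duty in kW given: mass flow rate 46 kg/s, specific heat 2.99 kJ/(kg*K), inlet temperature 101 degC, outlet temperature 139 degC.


Q = m_dot * cp * delta_T
delta_T = 139 - 101 = 38 K
Q = 46 * 2.99 * 38
= 137.54 * 38
= 5226.52 kW

5226.52 kW


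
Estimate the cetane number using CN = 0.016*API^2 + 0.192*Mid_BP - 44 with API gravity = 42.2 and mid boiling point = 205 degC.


CN = 0.016 * 42.2^2 + 0.192 * 205 - 44
CN = 28.49344 + 39.36 - 44 = 23.85344

23.85344


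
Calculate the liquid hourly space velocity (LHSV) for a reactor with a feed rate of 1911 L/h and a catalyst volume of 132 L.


LHSV = volumetric feed rate / catalyst volume
= 1911 L/h / 132 L
= 14.48 h^-1

14.48 h^-1


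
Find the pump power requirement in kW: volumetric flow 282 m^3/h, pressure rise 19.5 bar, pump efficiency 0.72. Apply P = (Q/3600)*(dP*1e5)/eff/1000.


Q = 282 / 3600 = 0.0783333 m^3/s
P = 0.0783333 * (19.5 * 1e5) / 0.72 / 1000 = 212.2

212.2 kW


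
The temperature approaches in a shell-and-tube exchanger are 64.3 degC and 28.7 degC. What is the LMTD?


LMTD = (dT1 - dT2) / ln(dT1/dT2)
= (64.3 - 28.7) / ln(64.3 / 28.7) = 35.6 / 0.806663 = 44.13

44.13 degC


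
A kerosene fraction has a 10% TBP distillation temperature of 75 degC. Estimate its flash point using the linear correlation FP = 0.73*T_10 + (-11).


FP = 0.73 * 75 + (-11) = 43.75

43.75 degC


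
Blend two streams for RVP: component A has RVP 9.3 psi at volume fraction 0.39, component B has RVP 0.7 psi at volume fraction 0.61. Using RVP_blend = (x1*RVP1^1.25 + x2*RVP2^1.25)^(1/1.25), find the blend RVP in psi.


Chevron index: RVP_blend = (sum xi*RVPi^1.25)^(1/1.25)
RVP^1.25 terms: 0.39 * 9.3^1.25 + 0.61 * 0.7^1.25 = 6.72443
RVP_blend = 6.72443^(1/1.25) = 4.593

4.593 psi


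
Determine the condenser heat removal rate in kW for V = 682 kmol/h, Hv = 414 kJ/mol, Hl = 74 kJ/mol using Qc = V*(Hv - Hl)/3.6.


Qc = 682 * (414 - 74) / 3.6 = 682 * 340 / 3.6 = 64410

64410 kW


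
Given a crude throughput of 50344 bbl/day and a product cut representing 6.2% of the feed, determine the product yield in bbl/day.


Crude throughput = 50344 bbl/day
Fraction yield = 6.2%
yield = throughput * fraction / 100
yield = 50344 * 6.2 / 100 = 3121.328

3121.328 bbl/day


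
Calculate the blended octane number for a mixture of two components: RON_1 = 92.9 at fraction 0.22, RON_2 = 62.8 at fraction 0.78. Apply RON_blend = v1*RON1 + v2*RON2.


Linear blending: RON_blend = sum(vi * RONi)
Contribution 1: 0.22 * 92.9 = 20.438
Contribution 2: 0.78 * 62.8 = 48.984
RON_blend = 20.438 + 48.984 = 69.422

69.422


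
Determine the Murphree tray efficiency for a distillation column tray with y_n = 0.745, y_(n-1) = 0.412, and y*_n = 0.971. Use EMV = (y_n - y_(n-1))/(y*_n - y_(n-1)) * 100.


Murphree vapor efficiency: EMV = (y_n - y_(n-1)) / (y*_n - y_(n-1)) * 100
EMV = (0.745 - 0.412) / (0.971 - 0.412) * 100 = 0.333 / 0.559 * 100 = 59.57

59.57 %


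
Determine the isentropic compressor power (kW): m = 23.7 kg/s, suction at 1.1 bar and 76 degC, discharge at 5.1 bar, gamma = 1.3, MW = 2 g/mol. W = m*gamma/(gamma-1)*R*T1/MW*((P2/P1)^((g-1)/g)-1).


Isentropic work: W = m*(gamma/(gamma-1))*(R*T1/MW)*((P2/P1)^((gamma-1)/gamma) - 1)
T1 = 76 + 273.15 = 349.15 K
Pressure ratio = 5.1 / 1.1 = 4.63636
Exponent = (1.3 - 1)/1.3 = 0.230769
(P2/P1)^exp - 1 = 4.63636^0.230769 - 1 = 0.424732
W = 23.7 * 1.3 / 0.3 * 8.314 * 349.15 / 2 * 0.424732 = 63310

63310 kW


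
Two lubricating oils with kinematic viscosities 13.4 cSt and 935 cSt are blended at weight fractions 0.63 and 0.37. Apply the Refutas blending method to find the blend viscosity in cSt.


Refutas method: VBN_i = 14.534*ln(ln(visc_i + 0.8)) + 10.975, blended linearly by mass fraction; since VBN is linear in VBI_i = ln(ln(visc_i + 0.8)) and the fractions sum to 1, blend VBI directly: visc = exp(exp(VBI_blend)) - 0.8
VBI_1 = ln(ln(13.4 + 0.8)) = 0.975782
VBI_2 = ln(ln(935 + 0.8)) = 1.92299
VBI_blend = 0.63 * 0.975782 + 0.37 * 1.92299 = 1.32625
visc_blend = exp(exp(1.32625)) - 0.8 = 42.45

42.45 cSt


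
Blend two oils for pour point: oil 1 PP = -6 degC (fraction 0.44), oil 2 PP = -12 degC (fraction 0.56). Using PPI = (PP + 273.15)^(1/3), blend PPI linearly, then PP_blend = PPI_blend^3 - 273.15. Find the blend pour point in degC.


PPI_1 = (-6 + 273.15)^(1/3) = 6.440482
PPI_2 = (-12 + 273.15)^(1/3) = 6.391901
PPI_blend = 0.44 * 6.440482 + 0.56 * 6.391901 = 6.413277
PP_blend = 6.413277^3 - 273.15 = 263.7789 - 273.15 = -9.37

-9.37 degC


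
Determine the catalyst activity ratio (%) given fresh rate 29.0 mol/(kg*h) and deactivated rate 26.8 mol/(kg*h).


Activity (%) = (rate_used / rate_fresh) * 100
rate_used = 26.8, rate_fresh = 29.0
= (26.8 / 29.0) * 100
= 0.9241 * 100 = 92.41

92.41 %


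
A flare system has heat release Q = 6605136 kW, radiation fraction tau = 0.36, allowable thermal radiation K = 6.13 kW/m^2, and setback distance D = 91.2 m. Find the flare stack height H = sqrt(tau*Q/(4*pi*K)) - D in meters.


tau*Q/(4*pi*K) = 0.36 * 6605136 / (4 * pi * 6.13) = 30868.4
sqrt(30868.4) = 175.694
H = 175.694 - 91.2 = 84.49

84.49 m


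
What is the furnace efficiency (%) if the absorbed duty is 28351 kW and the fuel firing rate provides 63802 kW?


Furnace efficiency = Q_absorbed / Q_fuel * 100
= 28351 / 63802 * 100 = 44.44

44.44 %


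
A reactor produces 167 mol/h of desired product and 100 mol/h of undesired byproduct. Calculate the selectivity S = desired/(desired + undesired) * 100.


Selectivity = desired / (desired + undesired) * 100
Total products = 167 + 100 = 267 mol/h
S = 167 / 267 * 100
= 0.6255 * 100
= 62.55 %

62.55 %


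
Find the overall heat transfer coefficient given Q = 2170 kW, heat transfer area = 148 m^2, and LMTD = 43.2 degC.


From Q = U*A*LMTD, U = Q / (A * LMTD)
U = 2170 / (148 * 43.2) = 2170 / 6393.6 = 0.3394

0.3394 kW/(m^2*K)


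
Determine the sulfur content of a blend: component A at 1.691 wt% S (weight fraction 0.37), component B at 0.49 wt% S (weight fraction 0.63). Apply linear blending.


Linear sulfur blending: S_blend = x1*S1 + x2*S2
Contribution 1: 0.37 * 1.691 = 0.62567 wt%
Contribution 2: 0.63 * 0.49 = 0.3087 wt%
S_blend = 0.62567 + 0.3087 = 0.93437

0.93437 wt%


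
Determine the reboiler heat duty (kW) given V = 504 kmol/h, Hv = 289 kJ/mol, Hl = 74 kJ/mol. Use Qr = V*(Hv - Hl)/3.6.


Qr = 504 * (289 - 74) / 3.6 = 504 * 215 / 3.6 = 30100

30100 kW


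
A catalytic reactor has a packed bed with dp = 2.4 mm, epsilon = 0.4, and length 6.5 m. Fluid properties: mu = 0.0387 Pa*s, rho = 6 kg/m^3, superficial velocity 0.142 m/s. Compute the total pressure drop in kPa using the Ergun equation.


dp = 2.4 mm = 0.0024 m
Viscous term = 150*0.0387*0.142*(1-0.4)^2 / (0.0024^2*0.4^3) = 804990
Inertial term = 1.75*6*0.142^2*(1-0.4) / (0.0024*0.4^3) = 827.039
dP/L = 804990 + 827.039 = 805817 Pa/m
dP = 805817 * 6.5 / 1000 = 5238 kPa

5238 kPa


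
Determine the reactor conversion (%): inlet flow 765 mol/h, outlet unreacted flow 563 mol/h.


X = (F_in - F_out) / F_in * 100
Moles reacted = 765 - 563 = 202
X = 202 / 765 * 100
= 0.2641 * 100
= 26.41 %

26.41 %


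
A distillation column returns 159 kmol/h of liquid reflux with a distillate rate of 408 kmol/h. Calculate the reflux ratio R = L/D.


Reflux ratio definition: R = L / D (liquid returned / distillate withdrawn)
L = 159 kmol/h, D = 408 kmol/h
R = 159 / 408 = 0.3897

0.3897


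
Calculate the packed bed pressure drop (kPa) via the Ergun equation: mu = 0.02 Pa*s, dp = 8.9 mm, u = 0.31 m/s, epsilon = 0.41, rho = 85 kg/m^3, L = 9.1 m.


dp = 8.9 mm = 0.0089 m
Viscous term = 150*0.02*0.31*(1-0.41)^2 / (0.0089^2*0.41^3) = 59300.1
Inertial term = 1.75*85*0.31^2*(1-0.41) / (0.0089*0.41^3) = 13749.6
dP/L = 59300.1 + 13749.6 = 73049.7 Pa/m
dP = 73049.7 * 9.1 / 1000 = 664.8 kPa

664.8 kPa


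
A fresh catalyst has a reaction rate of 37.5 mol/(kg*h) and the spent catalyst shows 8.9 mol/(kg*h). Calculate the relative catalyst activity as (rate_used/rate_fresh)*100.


Activity (%) = (rate_used / rate_fresh) * 100
rate_used = 8.9, rate_fresh = 37.5
= (8.9 / 37.5) * 100
= 0.2373 * 100 = 23.73

23.73 %


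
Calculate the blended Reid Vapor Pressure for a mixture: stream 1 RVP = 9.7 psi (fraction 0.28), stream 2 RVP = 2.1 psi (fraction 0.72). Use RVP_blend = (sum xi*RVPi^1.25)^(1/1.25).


Chevron index: RVP_blend = (sum xi*RVPi^1.25)^(1/1.25)
RVP^1.25 terms: 0.28 * 9.7^1.25 + 0.72 * 2.1^1.25 = 6.61332
RVP_blend = 6.61332^(1/1.25) = 4.532

4.532 psi


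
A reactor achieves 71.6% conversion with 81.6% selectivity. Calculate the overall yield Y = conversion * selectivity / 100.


Overall yield = conversion (%) * selectivity (%) / 100
Conversion = 71.6%, Selectivity = 81.6%
Y = 71.6 * 81.6 / 100
= 58.4256 %

58.4256 %


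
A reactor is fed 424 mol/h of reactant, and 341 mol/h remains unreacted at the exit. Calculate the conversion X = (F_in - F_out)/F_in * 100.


X = (F_in - F_out) / F_in * 100
Moles reacted = 424 - 341 = 83
X = 83 / 424 * 100
= 0.1958 * 100
= 19.58 %

19.58 %


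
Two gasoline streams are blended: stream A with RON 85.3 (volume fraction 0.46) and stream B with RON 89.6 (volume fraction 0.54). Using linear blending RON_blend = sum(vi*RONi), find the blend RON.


Linear blending: RON_blend = sum(vi * RONi)
Contribution 1: 0.46 * 85.3 = 39.238
Contribution 2: 0.54 * 89.6 = 48.384
RON_blend = 39.238 + 48.384 = 87.622

87.622


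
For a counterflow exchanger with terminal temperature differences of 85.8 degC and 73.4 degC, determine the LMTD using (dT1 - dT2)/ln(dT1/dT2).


LMTD = (dT1 - dT2) / ln(dT1/dT2)
= (85.8 - 73.4) / ln(85.8 / 73.4) = 12.4 / 0.156095 = 79.44

79.44 degC


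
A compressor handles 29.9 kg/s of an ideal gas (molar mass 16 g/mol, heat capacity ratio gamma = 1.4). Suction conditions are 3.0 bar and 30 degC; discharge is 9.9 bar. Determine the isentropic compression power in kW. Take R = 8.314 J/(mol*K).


Isentropic work: W = m*(gamma/(gamma-1))*(R*T1/MW)*((P2/P1)^((gamma-1)/gamma) - 1)
T1 = 30 + 273.15 = 303.15 K
Pressure ratio = 9.9 / 3.0 = 3.3
Exponent = (1.4 - 1)/1.4 = 0.285714
(P2/P1)^exp - 1 = 3.3^0.285714 - 1 = 0.406523
W = 29.9 * 1.4 / 0.4 * 8.314 * 303.15 / 16 * 0.406523 = 6701

6701 kW


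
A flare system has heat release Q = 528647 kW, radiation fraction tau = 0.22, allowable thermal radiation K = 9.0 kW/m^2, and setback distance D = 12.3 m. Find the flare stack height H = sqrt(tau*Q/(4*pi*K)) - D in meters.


tau*Q/(4*pi*K) = 0.22 * 528647 / (4 * pi * 9.0) = 1028.34
sqrt(1028.34) = 32.0677
H = 32.0677 - 12.3 = 19.77

19.77 m


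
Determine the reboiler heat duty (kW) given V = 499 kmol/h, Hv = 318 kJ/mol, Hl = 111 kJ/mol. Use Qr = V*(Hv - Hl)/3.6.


Qr = 499 * (318 - 111) / 3.6 = 499 * 207 / 3.6 = 28690

28690 kW


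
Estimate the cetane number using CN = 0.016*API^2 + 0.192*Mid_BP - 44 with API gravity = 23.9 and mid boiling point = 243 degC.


CN = 0.016 * 23.9^2 + 0.192 * 243 - 44
CN = 9.13936 + 46.656 - 44 = 11.79536

11.79536


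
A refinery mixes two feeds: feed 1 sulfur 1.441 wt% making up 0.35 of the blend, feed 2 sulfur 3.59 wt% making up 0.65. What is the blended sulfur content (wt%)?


Linear sulfur blending: S_blend = x1*S1 + x2*S2
Contribution 1: 0.35 * 1.441 = 0.50435 wt%
Contribution 2: 0.65 * 3.59 = 2.3335 wt%
S_blend = 0.50435 + 2.3335 = 2.83785

2.83785 wt%


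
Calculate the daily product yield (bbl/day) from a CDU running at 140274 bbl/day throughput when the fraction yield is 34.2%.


Crude throughput = 140274 bbl/day
Fraction yield = 34.2%
yield = throughput * fraction / 100
yield = 140274 * 34.2 / 100 = 47973.708

47973.708 bbl/day


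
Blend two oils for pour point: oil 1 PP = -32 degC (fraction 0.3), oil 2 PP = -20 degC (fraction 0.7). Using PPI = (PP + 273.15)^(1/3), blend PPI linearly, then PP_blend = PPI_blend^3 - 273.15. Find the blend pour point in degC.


PPI_1 = (-32 + 273.15)^(1/3) = 6.224375
PPI_2 = (-20 + 273.15)^(1/3) = 6.325953
PPI_blend = 0.3 * 6.224375 + 0.7 * 6.325953 = 6.29548
PP_blend = 6.29548^3 - 273.15 = 249.5092 - 273.15 = -23.64

-23.64 degC


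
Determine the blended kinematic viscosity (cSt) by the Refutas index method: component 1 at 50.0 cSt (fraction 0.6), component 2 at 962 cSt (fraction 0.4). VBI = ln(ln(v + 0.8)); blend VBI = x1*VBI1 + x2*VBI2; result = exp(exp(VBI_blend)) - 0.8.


Refutas method: VBN_i = 14.534*ln(ln(visc_i + 0.8)) + 10.975, blended linearly by mass fraction; since VBN is linear in VBI_i = ln(ln(visc_i + 0.8)) and the fractions sum to 1, blend VBI directly: visc = exp(exp(VBI_blend)) - 0.8
VBI_1 = ln(ln(50.0 + 0.8)) = 1.3681
VBI_2 = ln(ln(962 + 0.8)) = 1.92714
VBI_blend = 0.6 * 1.3681 + 0.4 * 1.92714 = 1.59172
visc_blend = exp(exp(1.59172)) - 0.8 = 135.1

135.1 cSt


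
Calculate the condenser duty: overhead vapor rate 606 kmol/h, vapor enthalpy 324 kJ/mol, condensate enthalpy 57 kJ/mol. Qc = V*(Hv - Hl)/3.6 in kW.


Qc = 606 * (324 - 57) / 3.6 = 606 * 267 / 3.6 = 44940

44940 kW


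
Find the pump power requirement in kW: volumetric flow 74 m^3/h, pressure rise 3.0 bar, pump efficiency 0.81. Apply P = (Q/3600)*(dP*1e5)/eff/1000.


Q = 74 / 3600 = 0.0205556 m^3/s
P = 0.0205556 * (3.0 * 1e5) / 0.81 / 1000 = 7.613

7.613 kW


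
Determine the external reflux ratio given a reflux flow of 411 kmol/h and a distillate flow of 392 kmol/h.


Reflux ratio definition: R = L / D (liquid returned / distillate withdrawn)
L = 411 kmol/h, D = 392 kmol/h
R = 411 / 392 = 1.048

1.048


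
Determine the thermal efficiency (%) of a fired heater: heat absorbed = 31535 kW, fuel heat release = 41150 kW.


Furnace efficiency = Q_absorbed / Q_fuel * 100
= 31535 / 41150 * 100 = 76.63

76.63 %


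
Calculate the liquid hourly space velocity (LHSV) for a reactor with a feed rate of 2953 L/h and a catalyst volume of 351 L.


LHSV = volumetric feed rate / catalyst volume
= 2953 L/h / 351 L
= 8.413 h^-1

8.413 h^-1


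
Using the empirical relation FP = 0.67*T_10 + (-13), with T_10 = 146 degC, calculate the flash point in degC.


FP = 0.67 * 146 + (-13) = 84.82

84.82 degC


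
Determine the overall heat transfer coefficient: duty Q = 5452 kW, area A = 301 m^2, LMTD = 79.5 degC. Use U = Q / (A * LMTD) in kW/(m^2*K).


From Q = U*A*LMTD, U = Q / (A * LMTD)
U = 5452 / (301 * 79.5) = 5452 / 23929.5 = 0.2278

0.2278 kW/(m^2*K)


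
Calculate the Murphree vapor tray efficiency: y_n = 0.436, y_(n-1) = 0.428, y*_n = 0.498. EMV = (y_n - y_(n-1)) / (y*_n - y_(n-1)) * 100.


Murphree vapor efficiency: EMV = (y_n - y_(n-1)) / (y*_n - y_(n-1)) * 100
EMV = (0.436 - 0.428) / (0.498 - 0.428) * 100 = 0.008 / 0.07 * 100 = 11.43

11.43 %


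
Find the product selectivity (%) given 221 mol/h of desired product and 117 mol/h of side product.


Selectivity = desired / (desired + undesired) * 100
Total products = 221 + 117 = 338 mol/h
S = 221 / 338 * 100
= 0.6538 * 100
= 65.38 %

65.38 %


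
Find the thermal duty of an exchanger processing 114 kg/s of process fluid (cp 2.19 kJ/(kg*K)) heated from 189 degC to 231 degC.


Q = m_dot * cp * delta_T
delta_T = 231 - 189 = 42 K
Q = 114 * 2.19 * 42
= 249.66 * 42
= 10485.72 kW

10485.72 kW


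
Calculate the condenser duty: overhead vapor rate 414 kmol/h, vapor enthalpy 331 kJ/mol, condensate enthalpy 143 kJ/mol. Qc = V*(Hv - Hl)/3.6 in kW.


Qc = 414 * (331 - 143) / 3.6 = 414 * 188 / 3.6 = 21620

21620 kW


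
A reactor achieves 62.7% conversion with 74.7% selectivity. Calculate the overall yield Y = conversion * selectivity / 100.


Overall yield = conversion (%) * selectivity (%) / 100
Conversion = 62.7%, Selectivity = 74.7%
Y = 62.7 * 74.7 / 100
= 46.8369 %

46.8369 %


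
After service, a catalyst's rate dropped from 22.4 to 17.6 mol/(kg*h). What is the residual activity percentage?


Activity (%) = (rate_used / rate_fresh) * 100
rate_used = 17.6, rate_fresh = 22.4
= (17.6 / 22.4) * 100
= 0.7857 * 100 = 78.57

78.57 %


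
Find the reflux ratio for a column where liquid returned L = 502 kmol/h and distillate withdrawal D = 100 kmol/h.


Reflux ratio definition: R = L / D (liquid returned / distillate withdrawn)
L = 502 kmol/h, D = 100 kmol/h
R = 502 / 100 = 5.020

5.020


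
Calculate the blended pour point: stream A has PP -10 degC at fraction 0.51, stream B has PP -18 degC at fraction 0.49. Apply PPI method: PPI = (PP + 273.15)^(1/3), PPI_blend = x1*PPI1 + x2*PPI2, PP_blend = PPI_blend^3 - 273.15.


PPI_1 = (-10 + 273.15)^(1/3) = 6.408176
PPI_2 = (-18 + 273.15)^(1/3) = 6.342569
PPI_blend = 0.51 * 6.408176 + 0.49 * 6.342569 = 6.376029
PP_blend = 6.376029^3 - 273.15 = 259.2095 - 273.15 = -13.94

-13.94 degC


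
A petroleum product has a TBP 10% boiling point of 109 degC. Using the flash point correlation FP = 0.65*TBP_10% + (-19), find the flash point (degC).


FP = 0.65 * 109 + (-19) = 51.85

51.85 degC


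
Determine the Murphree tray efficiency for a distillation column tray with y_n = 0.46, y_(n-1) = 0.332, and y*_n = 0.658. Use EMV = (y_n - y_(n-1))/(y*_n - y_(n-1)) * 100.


Murphree vapor efficiency: EMV = (y_n - y_(n-1)) / (y*_n - y_(n-1)) * 100
EMV = (0.46 - 0.332) / (0.658 - 0.332) * 100 = 0.128 / 0.326 * 100 = 39.26

39.26 %


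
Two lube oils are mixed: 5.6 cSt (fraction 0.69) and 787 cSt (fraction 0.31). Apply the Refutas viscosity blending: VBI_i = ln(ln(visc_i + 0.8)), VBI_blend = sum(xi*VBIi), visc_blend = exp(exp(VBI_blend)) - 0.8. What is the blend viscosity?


Refutas method: VBN_i = 14.534*ln(ln(visc_i + 0.8)) + 10.975, blended linearly by mass fraction; since VBN is linear in VBI_i = ln(ln(visc_i + 0.8)) and the fractions sum to 1, blend VBI directly: visc = exp(exp(VBI_blend)) - 0.8
VBI_1 = ln(ln(5.6 + 0.8)) = 0.618584
VBI_2 = ln(ln(787 + 0.8)) = 1.89751
VBI_blend = 0.69 * 0.618584 + 0.31 * 1.89751 = 1.01505
visc_blend = exp(exp(1.01505)) - 0.8 = 14.99

14.99 cSt


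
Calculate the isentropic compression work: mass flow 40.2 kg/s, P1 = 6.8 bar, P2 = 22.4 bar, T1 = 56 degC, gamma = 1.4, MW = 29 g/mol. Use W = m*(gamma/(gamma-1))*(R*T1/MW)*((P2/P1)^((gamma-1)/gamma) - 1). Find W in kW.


Isentropic work: W = m*(gamma/(gamma-1))*(R*T1/MW)*((P2/P1)^((gamma-1)/gamma) - 1)
T1 = 56 + 273.15 = 329.15 K
Pressure ratio = 22.4 / 6.8 = 3.29412
Exponent = (1.4 - 1)/1.4 = 0.285714
(P2/P1)^exp - 1 = 3.29412^0.285714 - 1 = 0.405806
W = 40.2 * 1.4 / 0.4 * 8.314 * 329.15 / 29 * 0.405806 = 5388

5388 kW


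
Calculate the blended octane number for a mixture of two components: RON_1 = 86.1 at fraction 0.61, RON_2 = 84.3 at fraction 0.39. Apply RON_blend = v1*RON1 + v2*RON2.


Linear blending: RON_blend = sum(vi * RONi)
Contribution 1: 0.61 * 86.1 = 52.521
Contribution 2: 0.39 * 84.3 = 32.877
RON_blend = 52.521 + 32.877 = 85.398

85.398


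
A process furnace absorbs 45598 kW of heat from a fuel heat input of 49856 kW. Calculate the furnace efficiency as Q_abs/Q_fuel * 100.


Furnace efficiency = Q_absorbed / Q_fuel * 100
= 45598 / 49856 * 100 = 91.46

91.46 %


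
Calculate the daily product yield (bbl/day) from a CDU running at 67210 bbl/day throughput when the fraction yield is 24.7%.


Crude throughput = 67210 bbl/day
Fraction yield = 24.7%
yield = throughput * fraction / 100
yield = 67210 * 24.7 / 100 = 16600.87

16600.87 bbl/day


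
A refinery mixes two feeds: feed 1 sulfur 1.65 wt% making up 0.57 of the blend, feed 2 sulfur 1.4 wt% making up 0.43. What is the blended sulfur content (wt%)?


Linear sulfur blending: S_blend = x1*S1 + x2*S2
Contribution 1: 0.57 * 1.65 = 0.9405 wt%
Contribution 2: 0.43 * 1.4 = 0.602 wt%
S_blend = 0.9405 + 0.602 = 1.5425

1.5425 wt%


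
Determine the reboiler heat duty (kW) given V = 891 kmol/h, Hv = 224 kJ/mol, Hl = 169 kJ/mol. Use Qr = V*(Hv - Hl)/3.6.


Qr = 891 * (224 - 169) / 3.6 = 891 * 55 / 3.6 = 13610

13610 kW


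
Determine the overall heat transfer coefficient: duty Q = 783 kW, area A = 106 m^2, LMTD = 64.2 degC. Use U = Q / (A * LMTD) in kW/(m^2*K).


From Q = U*A*LMTD, U = Q / (A * LMTD)
U = 783 / (106 * 64.2) = 783 / 6805.2 = 0.1151

0.1151 kW/(m^2*K)


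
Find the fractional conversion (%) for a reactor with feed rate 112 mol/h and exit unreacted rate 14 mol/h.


X = (F_in - F_out) / F_in * 100
Moles reacted = 112 - 14 = 98
X = 98 / 112 * 100
= 0.8750 * 100
= 87.50 %

87.50 %


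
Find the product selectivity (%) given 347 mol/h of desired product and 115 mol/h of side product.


Selectivity = desired / (desired + undesired) * 100
Total products = 347 + 115 = 462 mol/h
S = 347 / 462 * 100
= 0.7511 * 100
= 75.11 %

75.11 %


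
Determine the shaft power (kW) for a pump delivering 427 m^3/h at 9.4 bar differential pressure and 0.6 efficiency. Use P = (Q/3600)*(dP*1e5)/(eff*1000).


Q = 427 / 3600 = 0.118611 m^3/s
P = 0.118611 * (9.4 * 1e5) / 0.6 / 1000 = 185.8

185.8 kW


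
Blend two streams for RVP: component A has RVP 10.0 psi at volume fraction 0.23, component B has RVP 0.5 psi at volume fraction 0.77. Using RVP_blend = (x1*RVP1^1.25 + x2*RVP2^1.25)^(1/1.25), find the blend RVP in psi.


Chevron index: RVP_blend = (sum xi*RVPi^1.25)^(1/1.25)
RVP^1.25 terms: 0.23 * 10.0^1.25 + 0.77 * 0.5^1.25 = 4.41379
RVP_blend = 4.41379^(1/1.25) = 3.280

3.280 psi


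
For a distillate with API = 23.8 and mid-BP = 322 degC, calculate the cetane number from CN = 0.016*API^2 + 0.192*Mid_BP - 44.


CN = 0.016 * 23.8^2 + 0.192 * 322 - 44
CN = 9.06304 + 61.824 - 44 = 26.88704

26.88704


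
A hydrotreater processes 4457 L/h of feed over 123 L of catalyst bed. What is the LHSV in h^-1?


LHSV = volumetric feed rate / catalyst volume
= 4457 L/h / 123 L
= 36.24 h^-1

36.24 h^-1


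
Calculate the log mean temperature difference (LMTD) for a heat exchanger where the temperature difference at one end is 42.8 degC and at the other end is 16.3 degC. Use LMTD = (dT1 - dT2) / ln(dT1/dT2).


LMTD = (dT1 - dT2) / ln(dT1/dT2)
= (42.8 - 16.3) / ln(42.8 / 16.3) = 26.5 / 0.965373 = 27.45

27.45 degC


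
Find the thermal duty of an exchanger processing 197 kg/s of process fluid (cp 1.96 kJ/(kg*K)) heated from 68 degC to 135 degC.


Q = m_dot * cp * delta_T
delta_T = 135 - 68 = 67 K
Q = 197 * 1.96 * 67
= 386.12 * 67
= 25870.04 kW

25870.04 kW


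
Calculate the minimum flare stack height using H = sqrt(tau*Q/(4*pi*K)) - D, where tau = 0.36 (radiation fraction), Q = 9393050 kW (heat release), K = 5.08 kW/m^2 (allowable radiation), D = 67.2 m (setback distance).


tau*Q/(4*pi*K) = 0.36 * 9393050 / (4 * pi * 5.08) = 52970.7
sqrt(52970.7) = 230.154
H = 230.154 - 67.2 = 163.0

163.0 m


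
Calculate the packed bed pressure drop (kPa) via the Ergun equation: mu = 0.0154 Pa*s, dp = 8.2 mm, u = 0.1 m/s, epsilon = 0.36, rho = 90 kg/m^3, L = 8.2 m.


dp = 8.2 mm = 0.0082 m
Viscous term = 150*0.0154*0.1*(1-0.36)^2 / (0.0082^2*0.36^3) = 30160.4
Inertial term = 1.75*90*0.1^2*(1-0.36) / (0.0082*0.36^3) = 2634.75
dP/L = 30160.4 + 2634.75 = 32795.2 Pa/m
dP = 32795.2 * 8.2 / 1000 = 268.9 kPa

268.9 kPa


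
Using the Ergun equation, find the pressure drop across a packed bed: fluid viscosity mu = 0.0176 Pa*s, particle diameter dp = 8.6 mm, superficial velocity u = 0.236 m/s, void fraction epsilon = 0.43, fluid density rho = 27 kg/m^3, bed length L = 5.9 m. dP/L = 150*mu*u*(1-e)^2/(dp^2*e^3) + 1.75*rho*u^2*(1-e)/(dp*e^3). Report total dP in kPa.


dp = 8.6 mm = 0.0086 m
Viscous term = 150*0.0176*0.236*(1-0.43)^2 / (0.0086^2*0.43^3) = 34424.2
Inertial term = 1.75*27*0.236^2*(1-0.43) / (0.0086*0.43^3) = 2193.8
dP/L = 34424.2 + 2193.8 = 36618 Pa/m
dP = 36618 * 5.9 / 1000 = 216.0 kPa

216.0 kPa


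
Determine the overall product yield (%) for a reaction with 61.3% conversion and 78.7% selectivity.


Overall yield = conversion (%) * selectivity (%) / 100
Conversion = 61.3%, Selectivity = 78.7%
Y = 61.3 * 78.7 / 100
= 48.2431 %

48.2431 %


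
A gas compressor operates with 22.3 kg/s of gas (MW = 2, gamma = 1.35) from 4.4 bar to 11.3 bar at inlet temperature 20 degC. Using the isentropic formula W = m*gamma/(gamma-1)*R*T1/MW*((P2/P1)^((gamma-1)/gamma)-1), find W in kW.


Isentropic work: W = m*(gamma/(gamma-1))*(R*T1/MW)*((P2/P1)^((gamma-1)/gamma) - 1)
T1 = 20 + 273.15 = 293.15 K
Pressure ratio = 11.3 / 4.4 = 2.56818
Exponent = (1.35 - 1)/1.35 = 0.259259
(P2/P1)^exp - 1 = 2.56818^0.259259 - 1 = 0.277024
W = 22.3 * 1.35 / 0.35 * 8.314 * 293.15 / 2 * 0.277024 = 29040

29040 kW


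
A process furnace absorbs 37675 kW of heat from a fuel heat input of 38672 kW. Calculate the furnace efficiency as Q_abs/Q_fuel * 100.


Furnace efficiency = Q_absorbed / Q_fuel * 100
= 37675 / 38672 * 100 = 97.42

97.42 %


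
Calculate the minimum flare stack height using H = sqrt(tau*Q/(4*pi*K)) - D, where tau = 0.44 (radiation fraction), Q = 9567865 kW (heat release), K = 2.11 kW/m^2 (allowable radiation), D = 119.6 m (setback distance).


tau*Q/(4*pi*K) = 0.44 * 9567865 / (4 * pi * 2.11) = 158773
sqrt(158773) = 398.463
H = 398.463 - 119.6 = 278.9

278.9 m
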